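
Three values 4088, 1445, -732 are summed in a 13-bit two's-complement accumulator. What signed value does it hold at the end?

-3391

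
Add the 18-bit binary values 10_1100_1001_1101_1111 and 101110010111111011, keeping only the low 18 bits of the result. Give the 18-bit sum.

  101100100111011111
+ 101110010111111011
= 011010111111011010  (discard carry-out 1)

011010111111011010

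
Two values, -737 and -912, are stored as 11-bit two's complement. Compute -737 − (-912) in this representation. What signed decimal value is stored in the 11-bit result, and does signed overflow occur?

175; no overflow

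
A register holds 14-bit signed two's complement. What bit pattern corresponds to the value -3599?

|-3599| = 3599 = 00111000001111 in 14 bits.
Invert the bits: 11000111110000. Add 1: 11000111110001.

11000111110001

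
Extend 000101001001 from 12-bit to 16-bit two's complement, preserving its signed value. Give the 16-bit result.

0000000101001001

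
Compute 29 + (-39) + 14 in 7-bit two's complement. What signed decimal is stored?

4

29 + (-39) = -10 (1110110)
-10 + 14 = 4 (0000100)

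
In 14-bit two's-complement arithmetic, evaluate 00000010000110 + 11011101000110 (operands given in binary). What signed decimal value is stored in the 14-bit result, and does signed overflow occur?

-2100; no overflow

00000010000110 = 134 (signed)
11011101000110 = -2234 (signed)
  00000010000110
+ 11011101000110
= 11011111001100
Result 11011111001100: MSB = 1 → 14284 − 16384 = -2100.
Addends have opposite signs, so signed overflow cannot occur.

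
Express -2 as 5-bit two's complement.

|-2| = 2 = 00010 in 5 bits.
Invert the bits: 11101. Add 1: 11110.
Check: 11110 reads as 30 − 32 = -2.

11110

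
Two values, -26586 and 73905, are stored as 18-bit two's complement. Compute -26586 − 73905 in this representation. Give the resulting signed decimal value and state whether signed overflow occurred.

-26586 → 111001100000100110
73905 → 010010000010110001
Subtract via negate-and-add: invert 010010000010110001 + 1 = 101101111101001111 (i.e. -73905).
  111001100000100110
+ 101101111101001111
= 100111011101110101  (discard carry-out 1)
Result 100111011101110101: MSB = 1 → 161653 − 262144 = -100491.
Both addends (after negating the subtrahend) are negative and so is the stored result: no signed overflow.

-100491; no overflow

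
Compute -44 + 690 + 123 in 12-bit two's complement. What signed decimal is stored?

769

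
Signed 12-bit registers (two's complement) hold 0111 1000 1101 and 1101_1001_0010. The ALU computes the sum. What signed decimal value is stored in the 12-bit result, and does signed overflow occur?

1311; no overflow

0111 1000 1101 → 011110001101 = 1933 (signed)
1101_1001_0010 → 110110010010 = -622 (signed)
  011110001101
+ 110110010010
= 010100011111  (discard carry-out 1)
Result 010100011111: MSB = 0 → value 1311.
Addends have opposite signs, so signed overflow cannot occur.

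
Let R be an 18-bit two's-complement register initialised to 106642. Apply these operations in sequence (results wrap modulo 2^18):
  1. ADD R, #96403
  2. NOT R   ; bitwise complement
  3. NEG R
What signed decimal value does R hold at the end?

-59098

Start: R = 106642 = 011010000010010010.
R = 106642 + 96403 = 203045; wraps to -59099 = 110001100100100101
R = NOT 110001100100100101 = 001110011011011010 = 59098
R = −(59098) = -59098 = 110001100100100110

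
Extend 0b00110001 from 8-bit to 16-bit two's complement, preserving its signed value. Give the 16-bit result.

0000000000110001

MSB of 00110001 is 0; replicate it into the new high bits.
00000000|00110001 → 0000000000110001 (still 49).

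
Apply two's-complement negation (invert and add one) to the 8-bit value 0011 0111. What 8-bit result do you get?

11001001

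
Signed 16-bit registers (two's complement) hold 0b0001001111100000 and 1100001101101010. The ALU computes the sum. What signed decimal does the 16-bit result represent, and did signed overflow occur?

-10422; no overflow

0b0001001111100000 → 0001001111100000 = 5088 (signed)
1100001101101010 = -15510 (signed)
  0001001111100000
+ 1100001101101010
= 1101011101001010
Result 1101011101001010: MSB = 1 → 55114 − 65536 = -10422.
Addends have opposite signs, so signed overflow cannot occur.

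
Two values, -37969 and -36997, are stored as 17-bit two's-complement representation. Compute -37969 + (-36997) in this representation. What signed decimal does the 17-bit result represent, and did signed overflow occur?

-37969 → 10110101110101111
-36997 → 10110111101111011
  10110101110101111
+ 10110111101111011
= 01101101100101010  (discard carry-out 1)
Result 01101101100101010: MSB = 0 → value 56106.
Both addends are negative but the stored result is non-negative: signed overflow. The true value -37969 + (-36997) = -74966 lies outside [-65536, 65535].

56106; overflow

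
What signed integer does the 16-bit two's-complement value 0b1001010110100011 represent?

MSB is 1, so the value is negative.
Unsigned reading: 38307. Subtract 2^16 = 65536: 38307 − 65536 = -27229.

-27229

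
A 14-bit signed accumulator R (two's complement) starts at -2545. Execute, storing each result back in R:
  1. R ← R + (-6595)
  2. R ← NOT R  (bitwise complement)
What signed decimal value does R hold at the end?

Start: R = -2545 = 11011000001111.
R = -2545 + (-6595) = -9140; wraps to 7244 = 01110001001100
R = NOT 01110001001100 = 10001110110011 = -7245

-7245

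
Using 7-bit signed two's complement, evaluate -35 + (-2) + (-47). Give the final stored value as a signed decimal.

44

-35 + (-2) = -37 (1011011)
-37 + (-47) = -84 → wraps to 44 (0101100)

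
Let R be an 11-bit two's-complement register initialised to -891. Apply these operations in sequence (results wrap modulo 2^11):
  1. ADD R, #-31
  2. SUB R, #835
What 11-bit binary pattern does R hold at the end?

00100100011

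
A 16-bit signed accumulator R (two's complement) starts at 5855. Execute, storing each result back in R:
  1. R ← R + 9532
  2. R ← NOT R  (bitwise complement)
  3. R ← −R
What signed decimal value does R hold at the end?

Start: R = 5855 = 0001011011011111.
R = 5855 + 9532 = 15387 = 0011110000011011
R = NOT 0011110000011011 = 1100001111100100 = -15388
R = −(-15388) = 15388 = 0011110000011100

15388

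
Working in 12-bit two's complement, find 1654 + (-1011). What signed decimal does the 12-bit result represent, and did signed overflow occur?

1654 → 011001110110
-1011 → 110000001101
  011001110110
+ 110000001101
= 001010000011  (discard carry-out 1)
Result 001010000011: MSB = 0 → value 643.
Addends have opposite signs, so signed overflow cannot occur.

643; no overflow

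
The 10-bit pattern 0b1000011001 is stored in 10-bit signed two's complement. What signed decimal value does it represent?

-487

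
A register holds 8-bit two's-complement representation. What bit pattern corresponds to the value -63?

11000001

|-63| = 63 = 00111111 in 8 bits.
Invert the bits: 11000000. Add 1: 11000001.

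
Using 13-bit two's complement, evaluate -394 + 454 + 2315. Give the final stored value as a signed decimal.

2375

-394 + 454 = 60 (0000000111100)
60 + 2315 = 2375 (0100101000111)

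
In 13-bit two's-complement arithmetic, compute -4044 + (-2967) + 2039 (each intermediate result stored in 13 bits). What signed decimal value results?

3220

-4044 + (-2967) = -7011 → wraps to 1181 (0010010011101)
1181 + 2039 = 3220 (0110010010100)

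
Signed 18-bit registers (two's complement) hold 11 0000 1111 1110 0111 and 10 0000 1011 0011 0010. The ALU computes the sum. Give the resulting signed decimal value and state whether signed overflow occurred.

11 0000 1111 1110 0111 → 110000111111100111 = -61465 (signed)
10 0000 1011 0011 0010 → 100000101100110010 = -128206 (signed)
  110000111111100111
+ 100000101100110010
= 010001101100011001  (discard carry-out 1)
Result 010001101100011001: MSB = 0 → value 72473.
Both addends are negative but the stored result is non-negative: signed overflow. The true value -61465 + (-128206) = -189671 lies outside [-131072, 131071].

72473; overflow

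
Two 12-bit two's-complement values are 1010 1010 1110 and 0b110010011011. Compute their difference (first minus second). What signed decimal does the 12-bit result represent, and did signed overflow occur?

1010 1010 1110 → 101010101110 = -1362 (signed)
0b110010011011 → 110010011011 = -869 (signed)
Subtract via negate-and-add: invert 110010011011 + 1 = 001101100101 (i.e. 869).
  101010101110
+ 001101100101
= 111000010011
Result 111000010011: MSB = 1 → 3603 − 4096 = -493.
Addends (after negating the subtrahend) have opposite signs, so signed overflow cannot occur.

-493; no overflow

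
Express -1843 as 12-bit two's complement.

100011001101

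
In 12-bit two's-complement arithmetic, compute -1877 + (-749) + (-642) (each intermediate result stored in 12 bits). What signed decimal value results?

828

-1877 + (-749) = -2626 → wraps to 1470 (010110111110)
1470 + (-642) = 828 (001100111100)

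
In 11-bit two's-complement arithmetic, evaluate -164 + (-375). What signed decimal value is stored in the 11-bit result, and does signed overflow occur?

-539; no overflow

-164 → 11101011100
-375 → 11010001001
  11101011100
+ 11010001001
= 10111100101  (discard carry-out 1)
Result 10111100101: MSB = 1 → 1509 − 2048 = -539.
Both addends are negative and so is the stored result: no signed overflow.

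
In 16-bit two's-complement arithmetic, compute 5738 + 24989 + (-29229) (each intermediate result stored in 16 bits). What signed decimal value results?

1498

5738 + 24989 = 30727 (0111100000000111)
30727 + (-29229) = 1498 (0000010111011010)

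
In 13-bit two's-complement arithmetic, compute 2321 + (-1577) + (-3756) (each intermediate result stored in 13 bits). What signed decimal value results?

-3012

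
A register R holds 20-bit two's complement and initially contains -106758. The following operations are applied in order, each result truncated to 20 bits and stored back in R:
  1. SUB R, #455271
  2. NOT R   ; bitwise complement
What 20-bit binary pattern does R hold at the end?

10001001001101101100

Start: R = -106758 = 11100101111011111010.
R = -106758 − 455271 = -562029; wraps to 486547 = 01110110110010010011
R = NOT 01110110110010010011 = 10001001001101101100 = -486548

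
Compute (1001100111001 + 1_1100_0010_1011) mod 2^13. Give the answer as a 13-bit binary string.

0111101100100

  1001100111001
+ 1110000101011
= 0111101100100  (discard carry-out 1)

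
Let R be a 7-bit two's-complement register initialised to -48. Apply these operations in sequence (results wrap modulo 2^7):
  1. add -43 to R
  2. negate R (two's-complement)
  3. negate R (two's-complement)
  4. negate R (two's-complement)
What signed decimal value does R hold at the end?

Start: R = -48 = 1010000.
R = -48 + (-43) = -91; wraps to 37 = 0100101
R = −(37) = -37 = 1011011
R = −(-37) = 37 = 0100101
R = −(37) = -37 = 1011011

-37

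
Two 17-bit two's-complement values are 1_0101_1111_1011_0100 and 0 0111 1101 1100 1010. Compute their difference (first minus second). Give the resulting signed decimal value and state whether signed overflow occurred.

57834; overflow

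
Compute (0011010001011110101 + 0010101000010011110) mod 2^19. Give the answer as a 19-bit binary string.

0101111001110010011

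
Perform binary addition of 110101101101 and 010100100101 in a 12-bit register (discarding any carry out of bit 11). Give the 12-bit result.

001010010010

  110101101101
+ 010100100101
= 001010010010  (discard carry-out 1)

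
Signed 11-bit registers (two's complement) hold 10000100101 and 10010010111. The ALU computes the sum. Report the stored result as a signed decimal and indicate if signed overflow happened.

10000100101 = -987 (signed)
10010010111 = -873 (signed)
  10000100101
+ 10010010111
= 00010111100  (discard carry-out 1)
Result 00010111100: MSB = 0 → value 188.
Both addends are negative but the stored result is non-negative: signed overflow. The true value -987 + (-873) = -1860 lies outside [-1024, 1023].

188; overflow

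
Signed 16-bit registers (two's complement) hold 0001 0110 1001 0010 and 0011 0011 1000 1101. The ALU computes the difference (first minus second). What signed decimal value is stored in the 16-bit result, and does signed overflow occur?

0001 0110 1001 0010 → 0001011010010010 = 5778 (signed)
0011 0011 1000 1101 → 0011001110001101 = 13197 (signed)
Subtract via negate-and-add: invert 0011001110001101 + 1 = 1100110001110011 (i.e. -13197).
  0001011010010010
+ 1100110001110011
= 1110001100000101
Result 1110001100000101: MSB = 1 → 58117 − 65536 = -7419.
Addends (after negating the subtrahend) have opposite signs, so signed overflow cannot occur.

-7419; no overflow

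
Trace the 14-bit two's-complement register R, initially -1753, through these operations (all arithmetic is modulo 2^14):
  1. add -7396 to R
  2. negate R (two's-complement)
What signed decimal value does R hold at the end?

-7235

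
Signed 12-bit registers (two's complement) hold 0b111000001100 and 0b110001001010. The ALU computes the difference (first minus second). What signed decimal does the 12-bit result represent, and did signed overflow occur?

0b111000001100 → 111000001100 = -500 (signed)
0b110001001010 → 110001001010 = -950 (signed)
Subtract via negate-and-add: invert 110001001010 + 1 = 001110110110 (i.e. 950).
  111000001100
+ 001110110110
= 000111000010  (discard carry-out 1)
Result 000111000010: MSB = 0 → value 450.
Addends (after negating the subtrahend) have opposite signs, so signed overflow cannot occur.

450; no overflow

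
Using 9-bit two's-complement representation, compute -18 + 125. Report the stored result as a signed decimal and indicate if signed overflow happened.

-18 → 111101110
125 → 001111101
  111101110
+ 001111101
= 001101011  (discard carry-out 1)
Result 001101011: MSB = 0 → value 107.
Addends have opposite signs, so signed overflow cannot occur.

107; no overflow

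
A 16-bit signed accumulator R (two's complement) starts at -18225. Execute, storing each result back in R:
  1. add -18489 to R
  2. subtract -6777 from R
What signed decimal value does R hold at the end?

Start: R = -18225 = 1011100011001111.
R = -18225 + (-18489) = -36714; wraps to 28822 = 0111000010010110
R = 28822 − (-6777) = 35599; wraps to -29937 = 1000101100001111

-29937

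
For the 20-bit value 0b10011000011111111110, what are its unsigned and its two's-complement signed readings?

unsigned = 624638, signed = -423938

Unsigned: 10011000011111111110 = 624638.
Signed: MSB=1 → 624638 − 1048576 = -423938.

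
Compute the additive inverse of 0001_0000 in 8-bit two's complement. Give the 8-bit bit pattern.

Invert: 11101111. Add 1: 11110000.

11110000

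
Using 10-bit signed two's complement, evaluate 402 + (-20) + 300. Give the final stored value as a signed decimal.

-342

402 + (-20) = 382 (0101111110)
382 + 300 = 682 → wraps to -342 (1010101010)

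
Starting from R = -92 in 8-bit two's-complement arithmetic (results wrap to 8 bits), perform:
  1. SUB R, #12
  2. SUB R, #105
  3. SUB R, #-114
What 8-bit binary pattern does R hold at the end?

10100001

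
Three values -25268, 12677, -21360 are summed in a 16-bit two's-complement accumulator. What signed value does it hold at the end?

31585

-25268 + 12677 = -12591 (1100111011010001)
-12591 + (-21360) = -33951 → wraps to 31585 (0111101101100001)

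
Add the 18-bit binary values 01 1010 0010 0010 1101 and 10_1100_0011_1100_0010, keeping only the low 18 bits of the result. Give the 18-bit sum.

000110010111101111

  011010001000101101
+ 101100001111000010
= 000110010111101111  (discard carry-out 1)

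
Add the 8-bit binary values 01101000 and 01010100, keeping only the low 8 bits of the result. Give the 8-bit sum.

  01101000
+ 01010100
= 10111100

10111100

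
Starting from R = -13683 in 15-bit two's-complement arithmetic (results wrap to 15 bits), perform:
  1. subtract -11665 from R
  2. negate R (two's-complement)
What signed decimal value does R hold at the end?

Start: R = -13683 = 100101010001101.
R = -13683 − (-11665) = -2018 = 111100000011110
R = −(-2018) = 2018 = 000011111100010

2018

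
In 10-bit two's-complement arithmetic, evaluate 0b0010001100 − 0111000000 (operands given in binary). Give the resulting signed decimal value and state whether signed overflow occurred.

-308; no overflow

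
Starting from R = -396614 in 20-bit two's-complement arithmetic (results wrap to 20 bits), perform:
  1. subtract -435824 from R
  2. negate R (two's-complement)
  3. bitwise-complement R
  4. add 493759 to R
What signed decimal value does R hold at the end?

Start: R = -396614 = 10011111001010111010.
R = -396614 − (-435824) = 39210 = 00001001100100101010
R = −(39210) = -39210 = 11110110011011010110
R = NOT 11110110011011010110 = 00001001100100101001 = 39209
R = 39209 + 493759 = 532968; wraps to -515608 = 10000010000111101000

-515608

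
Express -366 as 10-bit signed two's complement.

|-366| = 366 = 0101101110 in 10 bits.
Invert the bits: 1010010001. Add 1: 1010010010.
Check: 1010010010 reads as 658 − 1024 = -366.

1010010010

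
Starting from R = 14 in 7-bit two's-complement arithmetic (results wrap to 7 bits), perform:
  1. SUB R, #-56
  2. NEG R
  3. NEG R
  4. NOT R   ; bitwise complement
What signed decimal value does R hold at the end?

57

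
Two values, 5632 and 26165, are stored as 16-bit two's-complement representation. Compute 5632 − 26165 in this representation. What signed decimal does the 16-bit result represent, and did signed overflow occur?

-20533; no overflow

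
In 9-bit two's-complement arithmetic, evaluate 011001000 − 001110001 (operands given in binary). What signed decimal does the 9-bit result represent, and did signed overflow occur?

87; no overflow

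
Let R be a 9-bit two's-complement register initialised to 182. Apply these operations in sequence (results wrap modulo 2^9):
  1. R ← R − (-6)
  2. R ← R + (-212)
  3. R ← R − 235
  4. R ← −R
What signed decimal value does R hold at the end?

-253

Start: R = 182 = 010110110.
R = 182 − (-6) = 188 = 010111100
R = 188 + (-212) = -24 = 111101000
R = -24 − 235 = -259; wraps to 253 = 011111101
R = −(253) = -253 = 100000011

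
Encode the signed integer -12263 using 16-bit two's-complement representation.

1101000000011001

|-12263| = 12263 = 0010111111100111 in 16 bits.
Invert the bits: 1101000000011000. Add 1: 1101000000011001.
Check: 1101000000011001 reads as 53273 − 65536 = -12263.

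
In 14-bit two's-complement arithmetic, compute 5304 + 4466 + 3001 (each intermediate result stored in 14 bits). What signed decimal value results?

-3613

5304 + 4466 = 9770 → wraps to -6614 (10011000101010)
-6614 + 3001 = -3613 (11000111100011)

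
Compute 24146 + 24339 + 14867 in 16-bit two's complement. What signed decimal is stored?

-2184

24146 + 24339 = 48485 → wraps to -17051 (1011110101100101)
-17051 + 14867 = -2184 (1111011101111000)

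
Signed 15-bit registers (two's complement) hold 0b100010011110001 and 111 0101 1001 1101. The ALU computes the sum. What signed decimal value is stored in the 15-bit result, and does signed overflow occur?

0b100010011110001 → 100010011110001 = -15119 (signed)
111 0101 1001 1101 → 111010110011101 = -2659 (signed)
  100010011110001
+ 111010110011101
= 011101010001110  (discard carry-out 1)
Result 011101010001110: MSB = 0 → value 14990.
Both addends are negative but the stored result is non-negative: signed overflow. The true value -15119 + (-2659) = -17778 lies outside [-16384, 16383].

14990; overflow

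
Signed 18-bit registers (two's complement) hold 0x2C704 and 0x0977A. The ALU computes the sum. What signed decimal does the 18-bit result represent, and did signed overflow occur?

0x2C704 = 101100011100000100 = -80124 (signed)
0x0977A = 001001011101111010 = 38778 (signed)
  101100011100000100
+ 001001011101111010
= 110101111001111110
Result 110101111001111110: MSB = 1 → 220798 − 262144 = -41346.
Addends have opposite signs, so signed overflow cannot occur.

-41346; no overflow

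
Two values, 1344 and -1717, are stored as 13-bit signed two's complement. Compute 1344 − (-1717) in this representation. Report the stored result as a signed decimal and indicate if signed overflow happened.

3061; no overflow

1344 → 0010101000000
-1717 → 1100101001011
Subtract via negate-and-add: invert 1100101001011 + 1 = 0011010110101 (i.e. 1717).
  0010101000000
+ 0011010110101
= 0101111110101
Result 0101111110101: MSB = 0 → value 3061.
Both addends (after negating the subtrahend) are non-negative and so is the stored result: no signed overflow.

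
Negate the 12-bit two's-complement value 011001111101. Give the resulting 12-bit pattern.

100110000011

Invert: 100110000010. Add 1: 100110000011.
Check: 011001111101 = 1661, 100110000011 = -1661.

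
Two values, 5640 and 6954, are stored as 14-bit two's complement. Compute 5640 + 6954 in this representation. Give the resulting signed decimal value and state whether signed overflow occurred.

5640 → 01011000001000
6954 → 01101100101010
  01011000001000
+ 01101100101010
= 11000100110010
Result 11000100110010: MSB = 1 → 12594 − 16384 = -3790.
Both addends are non-negative but the stored result is negative: signed overflow. The true value 5640 + 6954 = 12594 lies outside [-8192, 8191].

-3790; overflow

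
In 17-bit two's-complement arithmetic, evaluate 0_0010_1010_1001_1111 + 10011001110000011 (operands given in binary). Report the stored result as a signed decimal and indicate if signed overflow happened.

0_0010_1010_1001_1111 → 00010101010011111 = 10911 (signed)
10011001110000011 = -52349 (signed)
  00010101010011111
+ 10011001110000011
= 10101111000100010
Result 10101111000100010: MSB = 1 → 89634 − 131072 = -41438.
Addends have opposite signs, so signed overflow cannot occur.

-41438; no overflow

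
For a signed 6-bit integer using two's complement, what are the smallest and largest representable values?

min = -32, max = 31

Minimum: −2^5 = -32.
Maximum: 2^5 − 1 = 31.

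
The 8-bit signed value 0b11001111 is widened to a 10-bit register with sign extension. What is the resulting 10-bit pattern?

1111001111

MSB of 11001111 is 1; replicate it into the new high bits.
11|11001111 → 1111001111 (still -49).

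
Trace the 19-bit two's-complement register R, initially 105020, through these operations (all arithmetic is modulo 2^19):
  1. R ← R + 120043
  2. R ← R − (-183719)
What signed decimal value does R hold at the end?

-115506

Start: R = 105020 = 0011001101000111100.
R = 105020 + 120043 = 225063 = 0110110111100100111
R = 225063 − (-183719) = 408782; wraps to -115506 = 1100011110011001110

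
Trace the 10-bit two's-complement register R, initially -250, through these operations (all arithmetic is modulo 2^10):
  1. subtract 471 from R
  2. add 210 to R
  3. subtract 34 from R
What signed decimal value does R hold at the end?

479

Start: R = -250 = 1100000110.
R = -250 − 471 = -721; wraps to 303 = 0100101111
R = 303 + 210 = 513; wraps to -511 = 1000000001
R = -511 − 34 = -545; wraps to 479 = 0111011111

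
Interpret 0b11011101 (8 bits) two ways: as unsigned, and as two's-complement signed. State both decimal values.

Unsigned: 11011101 = 221.
Signed: MSB=1 → 221 − 256 = -35.

unsigned = 221, signed = -35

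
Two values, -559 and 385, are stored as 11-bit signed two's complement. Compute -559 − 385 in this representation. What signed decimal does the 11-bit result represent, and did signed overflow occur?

-944; no overflow

-559 → 10111010001
385 → 00110000001
Subtract via negate-and-add: invert 00110000001 + 1 = 11001111111 (i.e. -385).
  10111010001
+ 11001111111
= 10001010000  (discard carry-out 1)
Result 10001010000: MSB = 1 → 1104 − 2048 = -944.
Both addends (after negating the subtrahend) are negative and so is the stored result: no signed overflow.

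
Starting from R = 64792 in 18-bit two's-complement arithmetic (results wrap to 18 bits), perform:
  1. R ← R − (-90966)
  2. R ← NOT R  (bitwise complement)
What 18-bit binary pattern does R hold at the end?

011001111110010001

Start: R = 64792 = 001111110100011000.
R = 64792 − (-90966) = 155758; wraps to -106386 = 100110000001101110
R = NOT 100110000001101110 = 011001111110010001 = 106385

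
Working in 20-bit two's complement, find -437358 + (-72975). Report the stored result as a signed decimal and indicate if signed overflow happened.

-437358 → 10010101001110010010
-72975 → 11101110001011110001
  10010101001110010010
+ 11101110001011110001
= 10000011011010000011  (discard carry-out 1)
Result 10000011011010000011: MSB = 1 → 538243 − 1048576 = -510333.
Both addends are negative and so is the stored result: no signed overflow.

-510333; no overflow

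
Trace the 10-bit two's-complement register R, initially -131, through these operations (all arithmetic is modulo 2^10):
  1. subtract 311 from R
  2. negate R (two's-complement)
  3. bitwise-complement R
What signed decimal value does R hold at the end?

-443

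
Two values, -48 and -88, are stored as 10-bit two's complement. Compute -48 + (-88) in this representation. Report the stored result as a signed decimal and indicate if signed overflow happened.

-48 → 1111010000
-88 → 1110101000
  1111010000
+ 1110101000
= 1101111000  (discard carry-out 1)
Result 1101111000: MSB = 1 → 888 − 1024 = -136.
Both addends are negative and so is the stored result: no signed overflow.

-136; no overflow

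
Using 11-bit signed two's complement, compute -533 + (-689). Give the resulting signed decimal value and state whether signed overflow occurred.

826; overflow

-533 → 10111101011
-689 → 10101001111
  10111101011
+ 10101001111
= 01100111010  (discard carry-out 1)
Result 01100111010: MSB = 0 → value 826.
Both addends are negative but the stored result is non-negative: signed overflow. The true value -533 + (-689) = -1222 lies outside [-1024, 1023].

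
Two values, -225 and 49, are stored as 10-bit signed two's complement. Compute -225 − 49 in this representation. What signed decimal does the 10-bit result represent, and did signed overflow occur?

-274; no overflow

-225 → 1100011111
49 → 0000110001
Subtract via negate-and-add: invert 0000110001 + 1 = 1111001111 (i.e. -49).
  1100011111
+ 1111001111
= 1011101110  (discard carry-out 1)
Result 1011101110: MSB = 1 → 750 − 1024 = -274.
Both addends (after negating the subtrahend) are negative and so is the stored result: no signed overflow.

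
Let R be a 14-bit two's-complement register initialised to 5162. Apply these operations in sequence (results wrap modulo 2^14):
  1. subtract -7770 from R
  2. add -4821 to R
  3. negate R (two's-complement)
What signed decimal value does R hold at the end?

Start: R = 5162 = 01010000101010.
R = 5162 − (-7770) = 12932; wraps to -3452 = 11001010000100
R = -3452 + (-4821) = -8273; wraps to 8111 = 01111110101111
R = −(8111) = -8111 = 10000001010001

-8111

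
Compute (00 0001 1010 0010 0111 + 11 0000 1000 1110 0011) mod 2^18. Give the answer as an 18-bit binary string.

110010001100001010

  000001101000100111
+ 110000100011100011
= 110010001100001010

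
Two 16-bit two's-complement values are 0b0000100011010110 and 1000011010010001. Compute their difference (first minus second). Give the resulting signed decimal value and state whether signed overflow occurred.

-32187; overflow

0b0000100011010110 → 0000100011010110 = 2262 (signed)
1000011010010001 = -31087 (signed)
Subtract via negate-and-add: invert 1000011010010001 + 1 = 0111100101101111 (i.e. 31087).
  0000100011010110
+ 0111100101101111
= 1000001001000101
Result 1000001001000101: MSB = 1 → 33349 − 65536 = -32187.
Both addends (after negating the subtrahend) are non-negative but the stored result is negative: signed overflow. The true value 2262 − (-31087) = 33349 lies outside [-32768, 32767].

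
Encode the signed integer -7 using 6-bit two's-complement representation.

111001

|-7| = 7 = 000111 in 6 bits.
Invert the bits: 111000. Add 1: 111001.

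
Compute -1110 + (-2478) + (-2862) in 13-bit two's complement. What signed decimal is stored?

1742

-1110 + (-2478) = -3588 (1000111111100)
-3588 + (-2862) = -6450 → wraps to 1742 (0011011001110)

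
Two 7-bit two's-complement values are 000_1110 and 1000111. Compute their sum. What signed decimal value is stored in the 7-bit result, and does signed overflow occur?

000_1110 → 0001110 = 14 (signed)
1000111 = -57 (signed)
  0001110
+ 1000111
= 1010101
Result 1010101: MSB = 1 → 85 − 128 = -43.
Addends have opposite signs, so signed overflow cannot occur.

-43; no overflow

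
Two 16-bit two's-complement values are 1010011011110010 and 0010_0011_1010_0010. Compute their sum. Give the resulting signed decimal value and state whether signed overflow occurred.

-13676; no overflow

1010011011110010 = -22798 (signed)
0010_0011_1010_0010 → 0010001110100010 = 9122 (signed)
  1010011011110010
+ 0010001110100010
= 1100101010010100
Result 1100101010010100: MSB = 1 → 51860 − 65536 = -13676.
Addends have opposite signs, so signed overflow cannot occur.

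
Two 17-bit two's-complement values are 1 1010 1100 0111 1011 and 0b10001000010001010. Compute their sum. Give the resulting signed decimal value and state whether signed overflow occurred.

1 1010 1100 0111 1011 → 11010110001111011 = -21381 (signed)
0b10001000010001010 → 10001000010001010 = -61302 (signed)
  11010110001111011
+ 10001000010001010
= 01011110100000101  (discard carry-out 1)
Result 01011110100000101: MSB = 0 → value 48389.
Both addends are negative but the stored result is non-negative: signed overflow. The true value -21381 + (-61302) = -82683 lies outside [-65536, 65535].

48389; overflow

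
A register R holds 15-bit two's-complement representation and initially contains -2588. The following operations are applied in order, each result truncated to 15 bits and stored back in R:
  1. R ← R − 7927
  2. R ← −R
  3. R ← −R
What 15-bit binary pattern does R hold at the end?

101011011101101

Start: R = -2588 = 111010111100100.
R = -2588 − 7927 = -10515 = 101011011101101
R = −(-10515) = 10515 = 010100100010011
R = −(10515) = -10515 = 101011011101101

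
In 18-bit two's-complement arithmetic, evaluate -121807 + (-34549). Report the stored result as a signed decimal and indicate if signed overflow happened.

-121807 → 100010010000110001
-34549 → 110111100100001011
  100010010000110001
+ 110111100100001011
= 011001110100111100  (discard carry-out 1)
Result 011001110100111100: MSB = 0 → value 105788.
Both addends are negative but the stored result is non-negative: signed overflow. The true value -121807 + (-34549) = -156356 lies outside [-131072, 131071].

105788; overflow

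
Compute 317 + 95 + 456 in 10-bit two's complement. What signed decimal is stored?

317 + 95 = 412 (0110011100)
412 + 456 = 868 → wraps to -156 (1101100100)

-156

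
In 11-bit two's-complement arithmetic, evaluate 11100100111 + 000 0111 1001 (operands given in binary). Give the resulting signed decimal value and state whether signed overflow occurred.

-96; no overflow

11100100111 = -217 (signed)
000 0111 1001 → 00001111001 = 121 (signed)
  11100100111
+ 00001111001
= 11110100000
Result 11110100000: MSB = 1 → 1952 − 2048 = -96.
Addends have opposite signs, so signed overflow cannot occur.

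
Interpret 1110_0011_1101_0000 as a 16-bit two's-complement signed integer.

-7216

MSB is 1, so the value is negative.
Invert: 0001110000101111. Add 1: 0001110000110000 = 7216. So the value is −7216.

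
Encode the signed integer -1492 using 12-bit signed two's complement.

101000101100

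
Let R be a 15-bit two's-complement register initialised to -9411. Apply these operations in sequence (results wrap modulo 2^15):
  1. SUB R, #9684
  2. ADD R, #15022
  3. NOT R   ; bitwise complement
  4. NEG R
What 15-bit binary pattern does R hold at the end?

111000000011000

Start: R = -9411 = 101101100111101.
R = -9411 − 9684 = -19095; wraps to 13673 = 011010101101001
R = 13673 + 15022 = 28695; wraps to -4073 = 111000000010111
R = NOT 111000000010111 = 000111111101000 = 4072
R = −(4072) = -4072 = 111000000011000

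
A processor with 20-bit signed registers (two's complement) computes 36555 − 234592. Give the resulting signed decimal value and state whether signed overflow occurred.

36555 → 00001000111011001011
234592 → 00111001010001100000
Subtract via negate-and-add: invert 00111001010001100000 + 1 = 11000110101110100000 (i.e. -234592).
  00001000111011001011
+ 11000110101110100000
= 11001111101001101011
Result 11001111101001101011: MSB = 1 → 850539 − 1048576 = -198037.
Addends (after negating the subtrahend) have opposite signs, so signed overflow cannot occur.

-198037; no overflow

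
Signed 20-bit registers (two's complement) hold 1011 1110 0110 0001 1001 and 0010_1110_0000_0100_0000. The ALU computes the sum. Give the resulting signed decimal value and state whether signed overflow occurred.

-80295; no overflow

1011 1110 0110 0001 1001 → 10111110011000011001 = -268775 (signed)
0010_1110_0000_0100_0000 → 00101110000001000000 = 188480 (signed)
  10111110011000011001
+ 00101110000001000000
= 11101100011001011001
Result 11101100011001011001: MSB = 1 → 968281 − 1048576 = -80295.
Addends have opposite signs, so signed overflow cannot occur.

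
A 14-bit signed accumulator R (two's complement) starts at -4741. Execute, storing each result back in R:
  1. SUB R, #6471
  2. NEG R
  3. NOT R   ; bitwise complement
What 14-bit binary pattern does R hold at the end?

Start: R = -4741 = 10110101111011.
R = -4741 − 6471 = -11212; wraps to 5172 = 01010000110100
R = −(5172) = -5172 = 10101111001100
R = NOT 10101111001100 = 01010000110011 = 5171

01010000110011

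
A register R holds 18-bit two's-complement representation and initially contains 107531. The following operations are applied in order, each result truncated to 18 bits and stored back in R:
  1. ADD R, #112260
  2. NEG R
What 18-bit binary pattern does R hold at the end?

001010010101110001

Start: R = 107531 = 011010010000001011.
R = 107531 + 112260 = 219791; wraps to -42353 = 110101101010001111
R = −(-42353) = 42353 = 001010010101110001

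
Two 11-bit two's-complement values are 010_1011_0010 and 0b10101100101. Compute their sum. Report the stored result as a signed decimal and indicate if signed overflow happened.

23; no overflow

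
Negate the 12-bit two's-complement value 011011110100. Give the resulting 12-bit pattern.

Invert: 100100001011. Add 1: 100100001100.
Check: 011011110100 = 1780, 100100001100 = -1780.

100100001100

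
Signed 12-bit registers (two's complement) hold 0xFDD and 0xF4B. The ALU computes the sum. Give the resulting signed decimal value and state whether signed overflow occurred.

0xFDD = 111111011101 = -35 (signed)
0xF4B = 111101001011 = -181 (signed)
  111111011101
+ 111101001011
= 111100101000  (discard carry-out 1)
Result 111100101000: MSB = 1 → 3880 − 4096 = -216.
Both addends are negative and so is the stored result: no signed overflow.

-216; no overflow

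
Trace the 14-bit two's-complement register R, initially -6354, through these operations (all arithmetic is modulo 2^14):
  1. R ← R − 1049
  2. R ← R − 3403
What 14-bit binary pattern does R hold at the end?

Start: R = -6354 = 10011100101110.
R = -6354 − 1049 = -7403 = 10001100010101
R = -7403 − 3403 = -10806; wraps to 5578 = 01010111001010

01010111001010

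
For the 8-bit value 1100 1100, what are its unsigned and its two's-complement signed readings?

unsigned = 204, signed = -52

Unsigned: 11001100 = 204.
Signed: MSB=1 → 204 − 256 = -52.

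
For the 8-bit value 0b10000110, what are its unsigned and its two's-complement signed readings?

Unsigned: 10000110 = 134.
Signed: MSB=1 → 134 − 256 = -122.

unsigned = 134, signed = -122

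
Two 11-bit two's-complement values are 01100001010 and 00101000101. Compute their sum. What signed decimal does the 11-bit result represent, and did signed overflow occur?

-945; overflow

01100001010 = 778 (signed)
00101000101 = 325 (signed)
  01100001010
+ 00101000101
= 10001001111
Result 10001001111: MSB = 1 → 1103 − 2048 = -945.
Both addends are non-negative but the stored result is negative: signed overflow. The true value 778 + 325 = 1103 lies outside [-1024, 1023].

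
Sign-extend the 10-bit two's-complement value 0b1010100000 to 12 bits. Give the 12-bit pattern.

111010100000

MSB of 1010100000 is 1; replicate it into the new high bits.
11|1010100000 → 111010100000 (still -352).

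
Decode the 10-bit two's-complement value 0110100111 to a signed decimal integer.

423

MSB is 0, so the value is non-negative: 0110100111 = 423.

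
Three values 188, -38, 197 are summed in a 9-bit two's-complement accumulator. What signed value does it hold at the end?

188 + (-38) = 150 (010010110)
150 + 197 = 347 → wraps to -165 (101011011)

-165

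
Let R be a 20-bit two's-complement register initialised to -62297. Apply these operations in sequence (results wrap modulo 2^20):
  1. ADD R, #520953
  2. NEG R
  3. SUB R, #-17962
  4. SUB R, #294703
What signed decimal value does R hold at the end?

313179

Start: R = -62297 = 11110000110010100111.
R = -62297 + 520953 = 458656 = 01101111111110100000
R = −(458656) = -458656 = 10010000000001100000
R = -458656 − (-17962) = -440694 = 10010100011010001010
R = -440694 − 294703 = -735397; wraps to 313179 = 01001100011101011011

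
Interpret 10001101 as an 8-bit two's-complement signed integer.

-115

MSB is 1, so the value is negative.
Unsigned reading: 141. Subtract 2^8 = 256: 141 − 256 = -115.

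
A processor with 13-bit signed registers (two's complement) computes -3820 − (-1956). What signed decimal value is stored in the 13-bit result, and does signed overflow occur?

-1864; no overflow

-3820 → 1000100010100
-1956 → 1100001011100
Subtract via negate-and-add: invert 1100001011100 + 1 = 0011110100100 (i.e. 1956).
  1000100010100
+ 0011110100100
= 1100010111000
Result 1100010111000: MSB = 1 → 6328 − 8192 = -1864.
Addends (after negating the subtrahend) have opposite signs, so signed overflow cannot occur.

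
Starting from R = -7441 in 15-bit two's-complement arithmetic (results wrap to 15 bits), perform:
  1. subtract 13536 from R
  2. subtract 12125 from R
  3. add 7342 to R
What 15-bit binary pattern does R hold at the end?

001101101100000

Start: R = -7441 = 110001011101111.
R = -7441 − 13536 = -20977; wraps to 11791 = 010111000001111
R = 11791 − 12125 = -334 = 111111010110010
R = -334 + 7342 = 7008 = 001101101100000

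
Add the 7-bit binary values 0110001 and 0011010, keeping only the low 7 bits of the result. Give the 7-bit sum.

1001011

  0110001
+ 0011010
= 1001011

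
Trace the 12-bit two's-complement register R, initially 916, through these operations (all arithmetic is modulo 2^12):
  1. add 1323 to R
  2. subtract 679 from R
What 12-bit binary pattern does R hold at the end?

011000011000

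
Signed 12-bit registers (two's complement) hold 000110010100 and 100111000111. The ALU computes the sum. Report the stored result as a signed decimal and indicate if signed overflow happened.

-1189; no overflow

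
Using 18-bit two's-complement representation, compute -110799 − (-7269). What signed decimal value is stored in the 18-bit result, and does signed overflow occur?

-103530; no overflow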